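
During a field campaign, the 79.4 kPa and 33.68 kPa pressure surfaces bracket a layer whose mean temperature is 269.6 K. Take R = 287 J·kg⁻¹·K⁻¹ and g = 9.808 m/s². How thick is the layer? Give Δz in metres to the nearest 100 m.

Δz ≈ 6800 m

Hypsometric equation: Δz = (R T̄/g) ln(P₁/P₂).
R T̄/g = 287 × 269.6 / 9.808 = 7889.0 m.
ln(79.4/33.68) = ln(2.3575) = 0.85760.
Δz = 7889.0 × 0.85760 = 6765.6 m.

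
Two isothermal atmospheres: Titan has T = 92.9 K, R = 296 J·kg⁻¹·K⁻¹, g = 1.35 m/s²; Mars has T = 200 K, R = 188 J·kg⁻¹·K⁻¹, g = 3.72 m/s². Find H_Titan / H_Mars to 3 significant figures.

H_Titan/H_Mars ≈ 2.02

H = RT/g for each body.
H_Titan = 296 × 92.9 / 1.35 = 20369 m.
H_Mars = 188 × 200 / 3.72 = 10108 m.
H_Titan/H_Mars = 20369/10108 = 2.0151.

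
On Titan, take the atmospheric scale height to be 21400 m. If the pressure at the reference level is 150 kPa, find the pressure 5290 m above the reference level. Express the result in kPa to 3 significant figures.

P ≈ 117 kPa

Barometric formula: P = P₀ exp(−z/H).
z/H = 5290.0/21400 = 0.24720; exp(−0.24720) = 0.78098.
P = 150 × 0.78098 = 117.15 kPa.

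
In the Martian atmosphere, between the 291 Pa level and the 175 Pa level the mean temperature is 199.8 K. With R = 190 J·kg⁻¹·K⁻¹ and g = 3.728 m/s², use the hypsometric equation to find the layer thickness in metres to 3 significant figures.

Δz ≈ 5180 m

Hypsometric equation: Δz = (R T̄/g) ln(P₁/P₂).
R T̄/g = 190 × 199.8 / 3.728 = 10183 m.
ln(291/175) = ln(1.6629) = 0.50856.
Δz = 10183 × 0.50856 = 5178.7 m.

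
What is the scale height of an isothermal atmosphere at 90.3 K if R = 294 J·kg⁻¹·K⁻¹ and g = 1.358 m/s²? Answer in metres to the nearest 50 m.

The scale height of an isothermal atmosphere is H = RT/g.
H = 294 × 90.3 / 1.358 = 26548/1.358 = 19549 m.

H ≈ 19550 m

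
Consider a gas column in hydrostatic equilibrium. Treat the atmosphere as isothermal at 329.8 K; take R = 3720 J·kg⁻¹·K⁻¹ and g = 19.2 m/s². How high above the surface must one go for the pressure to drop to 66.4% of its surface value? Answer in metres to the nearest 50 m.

Scale height: H = RT/g = 3720 × 329.8 / 19.2 = 63899 m.
Set P/P₀ = exp(−z/H) = 0.664, so z = −H ln(0.664).
−ln(0.664) = 0.40947; z = 63899 × 0.40947 = 26165 m.

z ≈ 26150 m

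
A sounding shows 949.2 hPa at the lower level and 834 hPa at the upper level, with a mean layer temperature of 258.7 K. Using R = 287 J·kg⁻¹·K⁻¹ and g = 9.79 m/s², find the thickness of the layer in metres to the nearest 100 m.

Hypsometric equation: Δz = (R T̄/g) ln(P₁/P₂).
R T̄/g = 287 × 258.7 / 9.79 = 7584.0 m.
ln(949.2/834) = ln(1.1381) = 0.12936.
Δz = 7584.0 × 0.12936 = 981.07 m.

Δz ≈ 1000 m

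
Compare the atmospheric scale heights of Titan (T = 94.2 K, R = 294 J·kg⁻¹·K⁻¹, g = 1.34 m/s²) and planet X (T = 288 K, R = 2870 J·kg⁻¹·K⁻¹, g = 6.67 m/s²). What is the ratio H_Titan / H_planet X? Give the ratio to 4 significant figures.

H_Titan/H_planet X ≈ 0.1668

H = RT/g for each body.
H_Titan = 294 × 94.2 / 1.34 = 20668 m.
H_planet X = 2870 × 288 / 6.67 = 123920 m.
H_Titan/H_planet X = 20668/123920 = 0.16679.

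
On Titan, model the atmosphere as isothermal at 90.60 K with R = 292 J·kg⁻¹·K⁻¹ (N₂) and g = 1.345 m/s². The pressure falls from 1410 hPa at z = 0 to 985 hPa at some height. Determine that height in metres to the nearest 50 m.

z ≈ 7050 m

Scale height: H = RT/g = 292 × 90.60 / 1.345 = 19669 m.
Invert the barometric formula: z = H ln(P₀/P).
P₀/P = 1410/985 = 1.4315; ln(1.4315) = 0.35872.
z = 19669 × 0.35872 = 7055.7 m.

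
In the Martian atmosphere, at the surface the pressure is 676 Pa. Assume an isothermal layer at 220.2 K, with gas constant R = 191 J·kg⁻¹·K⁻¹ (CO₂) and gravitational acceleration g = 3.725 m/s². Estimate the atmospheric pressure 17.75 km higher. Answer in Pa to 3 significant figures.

Scale height: H = RT/g = 191 × 220.2 / 3.725 = 11291 m.
Barometric formula: P = P₀ exp(−z/H).
z/H = 17750/11291 = 1.5720; exp(−1.5720) = 0.20763.
P = 676 × 0.20763 = 140.36 Pa.

P ≈ 140 Pa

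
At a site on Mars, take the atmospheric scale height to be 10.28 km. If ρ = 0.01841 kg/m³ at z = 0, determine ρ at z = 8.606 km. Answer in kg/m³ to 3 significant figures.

In an isothermal atmosphere, density decays like pressure: ρ = ρ₀ exp(−z/H).
z/H = 8606.0/10280 = 0.83716; exp(−0.83716) = 0.43294.
ρ = 0.01841 × 0.43294 = 0.0079704 kg/m³.

ρ ≈ 0.00797 kg/m³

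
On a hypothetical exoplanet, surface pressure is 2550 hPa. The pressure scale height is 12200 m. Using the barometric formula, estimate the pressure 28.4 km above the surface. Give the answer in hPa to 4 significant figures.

Barometric formula: P = P₀ exp(−z/H).
z/H = 28400/12200 = 2.3279; exp(−2.3279) = 0.097500.
P = 2550 × 0.097500 = 248.62 hPa.

P ≈ 248.6 hPa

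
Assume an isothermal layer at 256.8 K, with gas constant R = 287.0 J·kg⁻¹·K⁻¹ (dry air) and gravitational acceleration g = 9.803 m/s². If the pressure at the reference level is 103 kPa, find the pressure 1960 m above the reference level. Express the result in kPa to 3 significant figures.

P ≈ 79.4 kPa

Scale height: H = RT/g = 287.0 × 256.8 / 9.803 = 7518.3 m.
Barometric formula: P = P₀ exp(−z/H).
z/H = 1960.0/7518.3 = 0.26070; exp(−0.26070) = 0.77051.
P = 103 × 0.77051 = 79.363 kPa.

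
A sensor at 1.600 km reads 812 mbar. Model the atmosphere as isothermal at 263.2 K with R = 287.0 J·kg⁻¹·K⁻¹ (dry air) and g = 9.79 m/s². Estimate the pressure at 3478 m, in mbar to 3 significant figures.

Scale height: H = RT/g = 287.0 × 263.2 / 9.79 = 7715.9 m.
Between two levels, P₂ = P₁ exp(−Δz/H) with Δz = z₂ − z₁.
Δz = 3478.0 − 1600.0 = 1878.0 m; Δz/H = 1878.0/7715.9 = 0.24339.
P₂ = 812 × exp(−0.24339) = 812 × 0.78397 = 636.58 mbar.

P ≈ 637 mbar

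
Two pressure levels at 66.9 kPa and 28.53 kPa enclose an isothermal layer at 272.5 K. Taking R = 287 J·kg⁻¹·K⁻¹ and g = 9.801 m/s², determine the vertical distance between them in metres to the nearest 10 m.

Hypsometric equation: Δz = (R T̄/g) ln(P₁/P₂).
R T̄/g = 287 × 272.5 / 9.801 = 7979.5 m.
ln(66.9/28.53) = ln(2.3449) = 0.85224.
Δz = 7979.5 × 0.85224 = 6800.4 m.

Δz ≈ 6800 m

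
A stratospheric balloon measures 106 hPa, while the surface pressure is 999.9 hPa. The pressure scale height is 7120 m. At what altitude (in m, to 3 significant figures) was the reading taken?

z ≈ 16000 m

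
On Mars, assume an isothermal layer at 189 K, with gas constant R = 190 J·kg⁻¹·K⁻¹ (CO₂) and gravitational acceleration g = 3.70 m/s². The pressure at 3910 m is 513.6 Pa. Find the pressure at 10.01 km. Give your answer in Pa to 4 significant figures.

Scale height: H = RT/g = 190 × 189 / 3.70 = 9705.4 m.
Between two levels, P₂ = P₁ exp(−Δz/H) with Δz = z₂ − z₁.
Δz = 10010 − 3910.0 = 6100.0 m; Δz/H = 6100.0/9705.4 = 0.62852.
P₂ = 513.6 × exp(−0.62852) = 513.6 × 0.53338 = 273.94 Pa.

P ≈ 273.9 Pa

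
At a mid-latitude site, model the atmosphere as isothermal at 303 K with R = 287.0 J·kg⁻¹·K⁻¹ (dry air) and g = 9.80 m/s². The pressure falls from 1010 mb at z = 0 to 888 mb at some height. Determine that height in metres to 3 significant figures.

Scale height: H = RT/g = 287.0 × 303 / 9.80 = 8873.6 m.
Invert the barometric formula: z = H ln(P₀/P).
P₀/P = 1010/888 = 1.1374; ln(1.1374) = 0.12874.
z = 8873.6 × 0.12874 = 1142.4 m.

z ≈ 1140 m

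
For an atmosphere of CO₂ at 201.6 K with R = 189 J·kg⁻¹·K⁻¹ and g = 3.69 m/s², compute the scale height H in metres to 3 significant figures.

H ≈ 10300 m

The scale height of an isothermal atmosphere is H = RT/g.
H = 189 × 201.6 / 3.69 = 38102/3.69 = 10326 m.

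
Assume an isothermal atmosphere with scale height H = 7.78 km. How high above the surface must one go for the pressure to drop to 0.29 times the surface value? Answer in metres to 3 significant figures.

z ≈ 9630 m

Set P/P₀ = exp(−z/H) = 0.29, so z = −H ln(0.29).
−ln(0.29) = 1.2379; z = 7780.0 × 1.2379 = 9630.9 m.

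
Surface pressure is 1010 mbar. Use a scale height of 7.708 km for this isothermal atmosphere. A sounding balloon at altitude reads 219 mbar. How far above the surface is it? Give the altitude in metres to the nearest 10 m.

z ≈ 11780 m

Invert the barometric formula: z = H ln(P₀/P).
P₀/P = 1010/219 = 4.6119; ln(4.6119) = 1.5286.
z = 7708.0 × 1.5286 = 11782 m.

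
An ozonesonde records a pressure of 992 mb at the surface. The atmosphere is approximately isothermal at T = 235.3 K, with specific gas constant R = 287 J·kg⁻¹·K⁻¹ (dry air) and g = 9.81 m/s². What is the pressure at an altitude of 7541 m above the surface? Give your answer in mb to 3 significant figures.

P ≈ 332 mb

Scale height: H = RT/g = 287 × 235.3 / 9.81 = 6883.9 m.
Barometric formula: P = P₀ exp(−z/H).
z/H = 7541.0/6883.9 = 1.0955; exp(−1.0955) = 0.33437.
P = 992 × 0.33437 = 331.70 mb.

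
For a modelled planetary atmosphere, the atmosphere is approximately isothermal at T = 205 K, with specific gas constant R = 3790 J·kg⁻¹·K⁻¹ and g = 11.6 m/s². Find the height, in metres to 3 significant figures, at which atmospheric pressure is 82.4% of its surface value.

Scale height: H = RT/g = 3790 × 205 / 11.6 = 66978 m.
Set P/P₀ = exp(−z/H) = 0.824, so z = −H ln(0.824).
−ln(0.824) = 0.19358; z = 66978 × 0.19358 = 12966 m.

z ≈ 13000 m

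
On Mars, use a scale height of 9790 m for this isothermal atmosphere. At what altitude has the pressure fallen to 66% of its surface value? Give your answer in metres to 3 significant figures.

z ≈ 4070 m

Set P/P₀ = exp(−z/H) = 0.66, so z = −H ln(0.66).
−ln(0.66) = 0.41552; z = 9790.0 × 0.41552 = 4067.9 m.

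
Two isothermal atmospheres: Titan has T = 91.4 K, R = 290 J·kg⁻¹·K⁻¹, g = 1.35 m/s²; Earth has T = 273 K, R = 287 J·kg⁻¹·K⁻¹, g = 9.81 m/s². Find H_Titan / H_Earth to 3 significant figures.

H = RT/g for each body.
H_Titan = 290 × 91.4 / 1.35 = 19634 m.
H_Earth = 287 × 273 / 9.81 = 7986.9 m.
H_Titan/H_Earth = 19634/7986.9 = 2.4583.

H_Titan/H_Earth ≈ 2.46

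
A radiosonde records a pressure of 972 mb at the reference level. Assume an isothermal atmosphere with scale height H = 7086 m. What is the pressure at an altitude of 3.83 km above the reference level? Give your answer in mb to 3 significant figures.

P ≈ 566 mb

Barometric formula: P = P₀ exp(−z/H).
z/H = 3830.0/7086.0 = 0.54050; exp(−0.54050) = 0.58246.
P = 972 × 0.58246 = 566.15 mb.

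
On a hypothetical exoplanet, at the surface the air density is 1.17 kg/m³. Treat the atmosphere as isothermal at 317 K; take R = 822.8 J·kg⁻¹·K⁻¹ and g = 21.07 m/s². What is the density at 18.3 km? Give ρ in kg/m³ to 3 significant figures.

Scale height: H = RT/g = 822.8 × 317 / 21.07 = 12379 m.
In an isothermal atmosphere, density decays like pressure: ρ = ρ₀ exp(−z/H).
z/H = 18300/12379 = 1.4783; exp(−1.4783) = 0.22803.
ρ = 1.17 × 0.22803 = 0.26680 kg/m³.

ρ ≈ 0.267 kg/m³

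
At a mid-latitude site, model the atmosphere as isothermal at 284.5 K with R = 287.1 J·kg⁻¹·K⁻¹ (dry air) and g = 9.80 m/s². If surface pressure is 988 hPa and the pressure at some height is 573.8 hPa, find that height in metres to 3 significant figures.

z ≈ 4530 m

Scale height: H = RT/g = 287.1 × 284.5 / 9.80 = 8334.7 m.
Invert the barometric formula: z = H ln(P₀/P).
P₀/P = 988/573.8 = 1.7219; ln(1.7219) = 0.54343.
z = 8334.7 × 0.54343 = 4529.3 m.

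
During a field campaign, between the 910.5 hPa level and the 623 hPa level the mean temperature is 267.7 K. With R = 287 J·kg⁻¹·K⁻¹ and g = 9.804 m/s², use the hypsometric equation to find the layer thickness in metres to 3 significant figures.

Δz ≈ 2970 m

Hypsometric equation: Δz = (R T̄/g) ln(P₁/P₂).
R T̄/g = 287 × 267.7 / 9.804 = 7836.6 m.
ln(910.5/623) = ln(1.4615) = 0.37946.
Δz = 7836.6 × 0.37946 = 2973.7 m.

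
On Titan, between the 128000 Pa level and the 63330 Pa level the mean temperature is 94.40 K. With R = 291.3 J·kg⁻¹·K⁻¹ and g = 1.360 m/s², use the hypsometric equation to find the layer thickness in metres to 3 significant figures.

Δz ≈ 14200 m

Hypsometric equation: Δz = (R T̄/g) ln(P₁/P₂).
R T̄/g = 291.3 × 94.40 / 1.360 = 20220 m.
ln(128000/63330) = ln(2.0212) = 0.70369.
Δz = 20220 × 0.70369 = 14229 m.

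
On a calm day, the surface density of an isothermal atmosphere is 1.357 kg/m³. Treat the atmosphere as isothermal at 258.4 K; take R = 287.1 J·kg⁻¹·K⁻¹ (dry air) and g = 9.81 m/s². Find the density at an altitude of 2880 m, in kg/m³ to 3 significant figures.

ρ ≈ 0.927 kg/m³

Scale height: H = RT/g = 287.1 × 258.4 / 9.81 = 7562.3 m.
In an isothermal atmosphere, density decays like pressure: ρ = ρ₀ exp(−z/H).
z/H = 2880.0/7562.3 = 0.38084; exp(−0.38084) = 0.68329.
ρ = 1.357 × 0.68329 = 0.92722 kg/m³.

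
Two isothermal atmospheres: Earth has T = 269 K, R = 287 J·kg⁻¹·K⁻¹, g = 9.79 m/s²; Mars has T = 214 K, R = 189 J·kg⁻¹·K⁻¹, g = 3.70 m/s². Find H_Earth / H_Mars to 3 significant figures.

H = RT/g for each body.
H_Earth = 287 × 269 / 9.79 = 7885.9 m.
H_Mars = 189 × 214 / 3.70 = 10931 m.
H_Earth/H_Mars = 7885.9/10931 = 0.72143.

H_Earth/H_Mars ≈ 0.721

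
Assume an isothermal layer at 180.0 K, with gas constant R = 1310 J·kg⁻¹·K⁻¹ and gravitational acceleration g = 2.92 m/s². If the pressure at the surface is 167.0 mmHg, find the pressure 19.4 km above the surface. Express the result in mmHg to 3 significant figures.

P ≈ 131 mmHg

Scale height: H = RT/g = 1310 × 180.0 / 2.92 = 80753 m.
Barometric formula: P = P₀ exp(−z/H).
z/H = 19400/80753 = 0.24024; exp(−0.24024) = 0.78644.
P = 167.0 × 0.78644 = 131.34 mmHg.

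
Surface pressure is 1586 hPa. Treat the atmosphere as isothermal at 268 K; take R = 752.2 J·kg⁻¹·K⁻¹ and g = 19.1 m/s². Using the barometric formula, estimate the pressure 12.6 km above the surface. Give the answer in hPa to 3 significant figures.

P ≈ 481 hPa

Scale height: H = RT/g = 752.2 × 268 / 19.1 = 10554 m.
Barometric formula: P = P₀ exp(−z/H).
z/H = 12600/10554 = 1.1939; exp(−1.1939) = 0.30304.
P = 1586 × 0.30304 = 480.62 hPa.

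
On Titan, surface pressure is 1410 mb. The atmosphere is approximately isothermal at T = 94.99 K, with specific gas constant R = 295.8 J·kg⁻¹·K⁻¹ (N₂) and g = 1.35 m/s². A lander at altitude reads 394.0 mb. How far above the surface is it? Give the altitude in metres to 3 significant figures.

Scale height: H = RT/g = 295.8 × 94.99 / 1.35 = 20813 m.
Invert the barometric formula: z = H ln(P₀/P).
P₀/P = 1410/394.0 = 3.5787; ln(3.5787) = 1.2750.
z = 20813 × 1.2750 = 26537 m.

z ≈ 26500 m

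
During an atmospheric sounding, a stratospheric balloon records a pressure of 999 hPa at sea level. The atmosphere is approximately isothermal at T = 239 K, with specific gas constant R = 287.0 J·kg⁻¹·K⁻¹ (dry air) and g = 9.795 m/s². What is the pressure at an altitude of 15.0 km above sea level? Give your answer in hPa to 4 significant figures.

Scale height: H = RT/g = 287.0 × 239 / 9.795 = 7002.9 m.
Barometric formula: P = P₀ exp(−z/H).
z/H = 15000/7002.9 = 2.1420; exp(−2.1420) = 0.11742.
P = 999 × 0.11742 = 117.30 hPa.

P ≈ 117.3 hPa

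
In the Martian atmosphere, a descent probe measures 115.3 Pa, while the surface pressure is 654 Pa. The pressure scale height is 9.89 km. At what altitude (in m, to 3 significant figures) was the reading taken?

z ≈ 17200 m

Invert the barometric formula: z = H ln(P₀/P).
P₀/P = 654/115.3 = 5.6722; ln(5.6722) = 1.7356.
z = 9890.0 × 1.7356 = 17165 m.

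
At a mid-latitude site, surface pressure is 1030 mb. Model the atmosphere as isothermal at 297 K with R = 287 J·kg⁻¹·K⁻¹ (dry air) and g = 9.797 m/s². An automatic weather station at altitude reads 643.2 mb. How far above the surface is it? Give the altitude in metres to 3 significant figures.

Scale height: H = RT/g = 287 × 297 / 9.797 = 8700.5 m.
Invert the barometric formula: z = H ln(P₀/P).
P₀/P = 1030/643.2 = 1.6014; ln(1.6014) = 0.47088.
z = 8700.5 × 0.47088 = 4096.9 m.

z ≈ 4100 m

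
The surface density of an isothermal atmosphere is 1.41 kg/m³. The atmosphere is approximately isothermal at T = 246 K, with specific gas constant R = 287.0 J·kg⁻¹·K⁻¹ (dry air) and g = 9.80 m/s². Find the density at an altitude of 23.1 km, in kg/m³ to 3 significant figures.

Scale height: H = RT/g = 287.0 × 246 / 9.80 = 7204.3 m.
In an isothermal atmosphere, density decays like pressure: ρ = ρ₀ exp(−z/H).
z/H = 23100/7204.3 = 3.2064; exp(−3.2064) = 0.040502.
ρ = 1.41 × 0.040502 = 0.057108 kg/m³.

ρ ≈ 0.0571 kg/m³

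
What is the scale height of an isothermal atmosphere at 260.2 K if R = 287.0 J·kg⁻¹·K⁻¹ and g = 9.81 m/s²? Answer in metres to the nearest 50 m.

H ≈ 7600 m

The scale height of an isothermal atmosphere is H = RT/g.
H = 287.0 × 260.2 / 9.81 = 74677/9.81 = 7612.3 m.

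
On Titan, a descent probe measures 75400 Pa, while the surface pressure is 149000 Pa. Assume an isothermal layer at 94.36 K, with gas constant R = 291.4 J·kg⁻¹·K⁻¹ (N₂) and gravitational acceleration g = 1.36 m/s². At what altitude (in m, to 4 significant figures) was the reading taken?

z ≈ 13770 m

Scale height: H = RT/g = 291.4 × 94.36 / 1.36 = 20218 m.
Invert the barometric formula: z = H ln(P₀/P).
P₀/P = 149000/75400 = 1.9761; ln(1.9761) = 0.68113.
z = 20218 × 0.68113 = 13771 m.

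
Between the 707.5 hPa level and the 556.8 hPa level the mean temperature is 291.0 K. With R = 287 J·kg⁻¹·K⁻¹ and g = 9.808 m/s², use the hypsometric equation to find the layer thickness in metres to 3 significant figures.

Δz ≈ 2040 m

Hypsometric equation: Δz = (R T̄/g) ln(P₁/P₂).
R T̄/g = 287 × 291.0 / 9.808 = 8515.2 m.
ln(707.5/556.8) = ln(1.2707) = 0.23957.
Δz = 8515.2 × 0.23957 = 2040.0 m.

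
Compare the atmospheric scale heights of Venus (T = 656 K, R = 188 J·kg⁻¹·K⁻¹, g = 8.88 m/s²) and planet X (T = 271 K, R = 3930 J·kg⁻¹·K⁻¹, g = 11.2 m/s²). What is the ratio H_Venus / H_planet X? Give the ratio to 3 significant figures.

H = RT/g for each body.
H_Venus = 188 × 656 / 8.88 = 13888 m.
H_planet X = 3930 × 271 / 11.2 = 95092 m.
H_Venus/H_planet X = 13888/95092 = 0.14605.

H_Venus/H_planet X ≈ 0.146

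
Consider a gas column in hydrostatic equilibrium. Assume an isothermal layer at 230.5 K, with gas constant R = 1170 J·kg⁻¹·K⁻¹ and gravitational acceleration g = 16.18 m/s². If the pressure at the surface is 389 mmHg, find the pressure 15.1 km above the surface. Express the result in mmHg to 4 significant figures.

Scale height: H = RT/g = 1170 × 230.5 / 16.18 = 16668 m.
Barometric formula: P = P₀ exp(−z/H).
z/H = 15100/16668 = 0.90593; exp(−0.90593) = 0.40417.
P = 389 × 0.40417 = 157.22 mmHg.

P ≈ 157.2 mmHg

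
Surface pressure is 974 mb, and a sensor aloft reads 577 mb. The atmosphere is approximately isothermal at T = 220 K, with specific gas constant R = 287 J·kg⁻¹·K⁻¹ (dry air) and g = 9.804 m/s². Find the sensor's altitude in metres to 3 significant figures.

Scale height: H = RT/g = 287 × 220 / 9.804 = 6440.2 m.
Invert the barometric formula: z = H ln(P₀/P).
P₀/P = 974/577 = 1.6880; ln(1.6880) = 0.52354.
z = 6440.2 × 0.52354 = 3371.7 m.

z ≈ 3370 m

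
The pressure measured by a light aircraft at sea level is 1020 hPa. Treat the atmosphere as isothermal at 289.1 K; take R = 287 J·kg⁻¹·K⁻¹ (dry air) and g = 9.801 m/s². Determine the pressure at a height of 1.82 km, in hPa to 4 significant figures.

P ≈ 822.7 hPa

Scale height: H = RT/g = 287 × 289.1 / 9.801 = 8465.6 m.
Barometric formula: P = P₀ exp(−z/H).
z/H = 1820.0/8465.6 = 0.21499; exp(−0.21499) = 0.80655.
P = 1020 × 0.80655 = 822.68 hPa.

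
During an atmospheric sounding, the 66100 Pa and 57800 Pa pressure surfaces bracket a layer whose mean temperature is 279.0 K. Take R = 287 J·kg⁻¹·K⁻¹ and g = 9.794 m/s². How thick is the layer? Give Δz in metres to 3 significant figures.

Δz ≈ 1100 m

Hypsometric equation: Δz = (R T̄/g) ln(P₁/P₂).
R T̄/g = 287 × 279.0 / 9.794 = 8175.7 m.
ln(66100/57800) = ln(1.1436) = 0.13418.
Δz = 8175.7 × 0.13418 = 1097.0 m.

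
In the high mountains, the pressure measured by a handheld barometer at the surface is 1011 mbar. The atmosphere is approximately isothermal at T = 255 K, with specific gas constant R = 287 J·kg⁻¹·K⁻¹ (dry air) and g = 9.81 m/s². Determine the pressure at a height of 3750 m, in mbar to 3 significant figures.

P ≈ 612 mbar

Scale height: H = RT/g = 287 × 255 / 9.81 = 7460.2 m.
Barometric formula: P = P₀ exp(−z/H).
z/H = 3750.0/7460.2 = 0.50267; exp(−0.50267) = 0.60491.
P = 1011 × 0.60491 = 611.56 mbar.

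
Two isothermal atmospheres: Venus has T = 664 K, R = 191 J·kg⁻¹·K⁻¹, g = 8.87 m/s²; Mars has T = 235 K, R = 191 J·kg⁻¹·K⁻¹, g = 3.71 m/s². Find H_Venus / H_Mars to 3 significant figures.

H = RT/g for each body.
H_Venus = 191 × 664 / 8.87 = 14298 m.
H_Mars = 191 × 235 / 3.71 = 12098 m.
H_Venus/H_Mars = 14298/12098 = 1.1818.

H_Venus/H_Mars ≈ 1.18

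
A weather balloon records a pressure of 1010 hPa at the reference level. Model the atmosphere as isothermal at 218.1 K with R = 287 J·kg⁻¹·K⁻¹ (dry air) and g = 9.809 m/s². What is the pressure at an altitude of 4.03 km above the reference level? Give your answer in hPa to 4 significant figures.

P ≈ 537.1 hPa

Scale height: H = RT/g = 287 × 218.1 / 9.809 = 6381.4 m.
Barometric formula: P = P₀ exp(−z/H).
z/H = 4030.0/6381.4 = 0.63152; exp(−0.63152) = 0.53178.
P = 1010 × 0.53178 = 537.10 hPa.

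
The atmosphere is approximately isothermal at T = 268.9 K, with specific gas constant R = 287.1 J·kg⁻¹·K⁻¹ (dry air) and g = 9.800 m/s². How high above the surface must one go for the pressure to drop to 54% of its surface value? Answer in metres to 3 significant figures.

z ≈ 4850 m

Scale height: H = RT/g = 287.1 × 268.9 / 9.800 = 7877.7 m.
Set P/P₀ = exp(−z/H) = 0.54, so z = −H ln(0.54).
−ln(0.54) = 0.61619; z = 7877.7 × 0.61619 = 4854.2 m.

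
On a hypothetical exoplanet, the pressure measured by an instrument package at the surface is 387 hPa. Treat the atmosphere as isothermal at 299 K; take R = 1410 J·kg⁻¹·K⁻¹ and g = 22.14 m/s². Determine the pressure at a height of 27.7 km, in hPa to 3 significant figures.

P ≈ 90.4 hPa

Scale height: H = RT/g = 1410 × 299 / 22.14 = 19042 m.
Barometric formula: P = P₀ exp(−z/H).
z/H = 27700/19042 = 1.4547; exp(−1.4547) = 0.23347.
P = 387 × 0.23347 = 90.353 hPa.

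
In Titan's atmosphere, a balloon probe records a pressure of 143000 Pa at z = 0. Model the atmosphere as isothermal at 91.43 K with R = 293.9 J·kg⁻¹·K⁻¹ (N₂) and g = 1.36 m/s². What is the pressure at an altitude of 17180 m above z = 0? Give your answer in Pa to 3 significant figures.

P ≈ 59900 Pa

Scale height: H = RT/g = 293.9 × 91.43 / 1.36 = 19758 m.
Barometric formula: P = P₀ exp(−z/H).
z/H = 17180/19758 = 0.86952; exp(−0.86952) = 0.41915.
P = 143000 × 0.41915 = 59938 Pa.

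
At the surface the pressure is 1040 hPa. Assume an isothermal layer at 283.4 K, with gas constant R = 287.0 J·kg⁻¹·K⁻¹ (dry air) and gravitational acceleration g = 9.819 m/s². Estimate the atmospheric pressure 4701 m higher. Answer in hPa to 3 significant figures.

Scale height: H = RT/g = 287.0 × 283.4 / 9.819 = 8283.5 m.
Barometric formula: P = P₀ exp(−z/H).
z/H = 4701.0/8283.5 = 0.56751; exp(−0.56751) = 0.56694.
P = 1040 × 0.56694 = 589.62 hPa.

P ≈ 590 hPa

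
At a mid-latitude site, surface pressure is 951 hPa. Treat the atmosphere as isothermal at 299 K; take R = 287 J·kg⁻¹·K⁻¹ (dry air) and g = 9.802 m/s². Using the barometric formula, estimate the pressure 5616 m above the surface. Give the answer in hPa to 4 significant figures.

P ≈ 500.7 hPa

Scale height: H = RT/g = 287 × 299 / 9.802 = 8754.6 m.
Barometric formula: P = P₀ exp(−z/H).
z/H = 5616.0/8754.6 = 0.64149; exp(−0.64149) = 0.52651.
P = 951 × 0.52651 = 500.71 hPa.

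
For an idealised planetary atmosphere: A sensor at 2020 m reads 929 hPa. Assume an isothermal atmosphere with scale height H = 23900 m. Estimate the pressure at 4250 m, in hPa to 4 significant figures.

P ≈ 846.2 hPa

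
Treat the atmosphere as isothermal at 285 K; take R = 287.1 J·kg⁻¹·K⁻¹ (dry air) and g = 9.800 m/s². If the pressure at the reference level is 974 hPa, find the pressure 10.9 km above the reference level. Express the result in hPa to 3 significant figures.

P ≈ 264 hPa

Scale height: H = RT/g = 287.1 × 285 / 9.800 = 8349.3 m.
Barometric formula: P = P₀ exp(−z/H).
z/H = 10900/8349.3 = 1.3055; exp(−1.3055) = 0.27104.
P = 974 × 0.27104 = 263.99 hPa.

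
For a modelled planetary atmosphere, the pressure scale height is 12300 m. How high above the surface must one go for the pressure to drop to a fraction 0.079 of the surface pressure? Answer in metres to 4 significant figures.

z ≈ 31220 m

Set P/P₀ = exp(−z/H) = 0.079, so z = −H ln(0.079).
−ln(0.079) = 2.5383; z = 12300 × 2.5383 = 31221 m.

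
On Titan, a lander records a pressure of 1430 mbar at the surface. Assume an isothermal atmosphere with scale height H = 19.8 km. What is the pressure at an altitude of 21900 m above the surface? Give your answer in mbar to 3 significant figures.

P ≈ 473 mbar

Barometric formula: P = P₀ exp(−z/H).
z/H = 21900/19800 = 1.1061; exp(−1.1061) = 0.33085.
P = 1430 × 0.33085 = 473.12 mbar.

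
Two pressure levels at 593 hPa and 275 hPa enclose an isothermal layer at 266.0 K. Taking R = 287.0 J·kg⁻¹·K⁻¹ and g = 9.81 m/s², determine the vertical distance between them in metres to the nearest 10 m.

Δz ≈ 5980 m

Hypsometric equation: Δz = (R T̄/g) ln(P₁/P₂).
R T̄/g = 287.0 × 266.0 / 9.81 = 7782.1 m.
ln(593/275) = ln(2.1564) = 0.76844.
Δz = 7782.1 × 0.76844 = 5980.1 m.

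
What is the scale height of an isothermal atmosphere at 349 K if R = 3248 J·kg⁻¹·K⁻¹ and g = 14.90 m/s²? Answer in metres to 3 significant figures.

H ≈ 76100 m

The scale height of an isothermal atmosphere is H = RT/g.
H = 3248 × 349 / 14.90 = 1133600/14.90 = 76081 m.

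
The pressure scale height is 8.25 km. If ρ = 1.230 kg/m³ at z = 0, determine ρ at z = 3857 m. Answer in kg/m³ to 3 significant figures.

In an isothermal atmosphere, density decays like pressure: ρ = ρ₀ exp(−z/H).
z/H = 3857.0/8250.0 = 0.46752; exp(−0.46752) = 0.62655.
ρ = 1.230 × 0.62655 = 0.77066 kg/m³.

ρ ≈ 0.771 kg/m³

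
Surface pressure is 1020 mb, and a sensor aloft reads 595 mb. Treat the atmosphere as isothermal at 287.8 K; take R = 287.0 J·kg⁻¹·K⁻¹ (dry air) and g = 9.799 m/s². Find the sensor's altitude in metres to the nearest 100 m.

Scale height: H = RT/g = 287.0 × 287.8 / 9.799 = 8429.3 m.
Invert the barometric formula: z = H ln(P₀/P).
P₀/P = 1020/595 = 1.7143; ln(1.7143) = 0.53900.
z = 8429.3 × 0.53900 = 4543.4 m.

z ≈ 4500 m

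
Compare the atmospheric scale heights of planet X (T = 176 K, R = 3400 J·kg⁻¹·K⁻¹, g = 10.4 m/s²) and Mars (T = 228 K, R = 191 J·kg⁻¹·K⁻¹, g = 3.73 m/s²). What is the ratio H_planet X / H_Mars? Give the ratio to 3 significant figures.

H_planet X/H_Mars ≈ 4.93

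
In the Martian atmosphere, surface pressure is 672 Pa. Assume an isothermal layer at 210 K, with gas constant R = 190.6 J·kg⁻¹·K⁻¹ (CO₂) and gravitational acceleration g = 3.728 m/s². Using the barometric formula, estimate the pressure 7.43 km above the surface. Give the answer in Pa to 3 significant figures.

P ≈ 336 Pa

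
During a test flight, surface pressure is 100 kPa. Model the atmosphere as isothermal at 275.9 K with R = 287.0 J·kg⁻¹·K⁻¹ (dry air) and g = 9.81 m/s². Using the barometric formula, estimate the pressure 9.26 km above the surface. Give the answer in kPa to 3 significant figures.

Scale height: H = RT/g = 287.0 × 275.9 / 9.81 = 8071.7 m.
Barometric formula: P = P₀ exp(−z/H).
z/H = 9260.0/8071.7 = 1.1472; exp(−1.1472) = 0.31752.
P = 100 × 0.31752 = 31.752 kPa.

P ≈ 31.8 kPa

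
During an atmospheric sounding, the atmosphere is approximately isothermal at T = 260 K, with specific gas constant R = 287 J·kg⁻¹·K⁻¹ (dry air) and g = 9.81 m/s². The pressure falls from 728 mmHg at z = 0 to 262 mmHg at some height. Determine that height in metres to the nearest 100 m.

Scale height: H = RT/g = 287 × 260 / 9.81 = 7606.5 m.
Invert the barometric formula: z = H ln(P₀/P).
P₀/P = 728/262 = 2.7786; ln(2.7786) = 1.0219.
z = 7606.5 × 1.0219 = 7773.1 m.

z ≈ 7800 m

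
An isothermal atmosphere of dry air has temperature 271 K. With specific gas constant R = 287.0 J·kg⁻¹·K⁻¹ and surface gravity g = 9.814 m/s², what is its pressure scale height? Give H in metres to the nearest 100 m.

H ≈ 7900 m

The scale height of an isothermal atmosphere is H = RT/g.
H = 287.0 × 271 / 9.814 = 77777/9.814 = 7925.1 m.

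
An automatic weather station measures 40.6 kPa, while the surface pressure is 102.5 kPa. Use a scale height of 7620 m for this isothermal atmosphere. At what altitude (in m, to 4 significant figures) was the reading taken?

Invert the barometric formula: z = H ln(P₀/P).
P₀/P = 102.5/40.6 = 2.5246; ln(2.5246) = 0.92608.
z = 7620.0 × 0.92608 = 7056.7 m.

z ≈ 7057 m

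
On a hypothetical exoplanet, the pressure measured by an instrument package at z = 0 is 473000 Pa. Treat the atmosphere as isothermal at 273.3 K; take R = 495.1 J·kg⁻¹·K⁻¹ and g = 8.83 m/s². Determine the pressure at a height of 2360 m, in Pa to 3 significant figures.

P ≈ 405000 Pa

Scale height: H = RT/g = 495.1 × 273.3 / 8.83 = 15324 m.
Barometric formula: P = P₀ exp(−z/H).
z/H = 2360.0/15324 = 0.15401; exp(−0.15401) = 0.85726.
P = 473000 × 0.85726 = 405480 Pa.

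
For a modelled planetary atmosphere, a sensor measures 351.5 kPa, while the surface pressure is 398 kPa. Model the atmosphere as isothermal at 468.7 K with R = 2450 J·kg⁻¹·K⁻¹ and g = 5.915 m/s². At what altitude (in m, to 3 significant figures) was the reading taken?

Scale height: H = RT/g = 2450 × 468.7 / 5.915 = 194140 m.
Invert the barometric formula: z = H ln(P₀/P).
P₀/P = 398/351.5 = 1.1323; ln(1.1323) = 0.12425.
z = 194140 × 0.12425 = 24122 m.

z ≈ 24100 m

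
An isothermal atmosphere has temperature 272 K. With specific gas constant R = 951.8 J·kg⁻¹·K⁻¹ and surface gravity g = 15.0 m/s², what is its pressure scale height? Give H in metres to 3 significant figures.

The scale height of an isothermal atmosphere is H = RT/g.
H = 951.8 × 272 / 15.0 = 258890/15.0 = 17259 m.

H ≈ 17300 m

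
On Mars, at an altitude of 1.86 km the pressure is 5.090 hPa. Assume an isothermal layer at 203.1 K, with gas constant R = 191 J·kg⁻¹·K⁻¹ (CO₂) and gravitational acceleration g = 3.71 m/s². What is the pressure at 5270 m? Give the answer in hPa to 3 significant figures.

P ≈ 3.67 hPa

Scale height: H = RT/g = 191 × 203.1 / 3.71 = 10456 m.
Between two levels, P₂ = P₁ exp(−Δz/H) with Δz = z₂ − z₁.
Δz = 5270.0 − 1860.0 = 3410.0 m; Δz/H = 3410.0/10456 = 0.32613.
P₂ = 5.090 × exp(−0.32613) = 5.090 × 0.72171 = 3.6735 hPa.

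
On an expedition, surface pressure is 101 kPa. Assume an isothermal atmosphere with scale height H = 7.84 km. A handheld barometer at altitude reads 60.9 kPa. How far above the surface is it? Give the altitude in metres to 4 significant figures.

Invert the barometric formula: z = H ln(P₀/P).
P₀/P = 101/60.9 = 1.6585; ln(1.6585) = 0.50591.
z = 7840.0 × 0.50591 = 3966.3 m.

z ≈ 3966 m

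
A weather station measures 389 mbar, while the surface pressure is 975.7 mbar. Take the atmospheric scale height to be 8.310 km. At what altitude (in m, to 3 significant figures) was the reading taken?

Invert the barometric formula: z = H ln(P₀/P).
P₀/P = 975.7/389 = 2.5082; ln(2.5082) = 0.91957.
z = 8310.0 × 0.91957 = 7641.6 m.

z ≈ 7640 m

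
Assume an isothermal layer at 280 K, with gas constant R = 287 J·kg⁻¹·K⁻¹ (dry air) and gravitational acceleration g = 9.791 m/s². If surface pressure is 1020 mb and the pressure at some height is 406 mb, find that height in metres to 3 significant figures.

z ≈ 7560 m

Scale height: H = RT/g = 287 × 280 / 9.791 = 8207.5 m.
Invert the barometric formula: z = H ln(P₀/P).
P₀/P = 1020/406 = 2.5123; ln(2.5123) = 0.92120.
z = 8207.5 × 0.92120 = 7560.7 m.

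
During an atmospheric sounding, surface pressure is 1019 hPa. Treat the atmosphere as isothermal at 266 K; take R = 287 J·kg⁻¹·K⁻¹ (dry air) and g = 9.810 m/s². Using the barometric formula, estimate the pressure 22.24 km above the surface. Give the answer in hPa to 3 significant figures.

P ≈ 58.5 hPa

Scale height: H = RT/g = 287 × 266 / 9.810 = 7782.1 m.
Barometric formula: P = P₀ exp(−z/H).
z/H = 22240/7782.1 = 2.8578; exp(−2.8578) = 0.057395.
P = 1019 × 0.057395 = 58.486 hPa.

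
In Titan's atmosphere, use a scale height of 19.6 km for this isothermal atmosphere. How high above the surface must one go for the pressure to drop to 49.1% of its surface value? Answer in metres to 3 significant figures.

z ≈ 13900 m

Set P/P₀ = exp(−z/H) = 0.491, so z = −H ln(0.491).
−ln(0.491) = 0.71131; z = 19600 × 0.71131 = 13942 m.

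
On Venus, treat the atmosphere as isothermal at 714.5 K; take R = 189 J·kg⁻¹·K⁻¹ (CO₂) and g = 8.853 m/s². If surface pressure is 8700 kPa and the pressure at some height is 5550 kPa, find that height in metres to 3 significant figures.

z ≈ 6860 m

Scale height: H = RT/g = 189 × 714.5 / 8.853 = 15254 m.
Invert the barometric formula: z = H ln(P₀/P).
P₀/P = 8700/5550 = 1.5676; ln(1.5676) = 0.44955.
z = 15254 × 0.44955 = 6857.4 m.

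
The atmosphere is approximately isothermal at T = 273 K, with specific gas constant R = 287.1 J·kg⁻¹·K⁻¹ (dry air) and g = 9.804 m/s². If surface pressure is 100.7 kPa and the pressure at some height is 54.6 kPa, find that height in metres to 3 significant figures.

z ≈ 4890 m

Scale height: H = RT/g = 287.1 × 273 / 9.804 = 7994.5 m.
Invert the barometric formula: z = H ln(P₀/P).
P₀/P = 100.7/54.6 = 1.8443; ln(1.8443) = 0.61210.
z = 7994.5 × 0.61210 = 4893.4 m.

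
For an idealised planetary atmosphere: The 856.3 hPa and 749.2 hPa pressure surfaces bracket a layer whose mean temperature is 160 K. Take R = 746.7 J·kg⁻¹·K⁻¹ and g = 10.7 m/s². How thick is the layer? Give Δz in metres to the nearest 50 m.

Δz ≈ 1500 m

Hypsometric equation: Δz = (R T̄/g) ln(P₁/P₂).
R T̄/g = 746.7 × 160 / 10.7 = 11166 m.
ln(856.3/749.2) = ln(1.1430) = 0.13366.
Δz = 11166 × 0.13366 = 1492.4 m.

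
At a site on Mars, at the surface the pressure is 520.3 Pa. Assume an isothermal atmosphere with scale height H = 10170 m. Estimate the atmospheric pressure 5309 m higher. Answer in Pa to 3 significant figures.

P ≈ 309 Pa

Barometric formula: P = P₀ exp(−z/H).
z/H = 5309.0/10170 = 0.52203; exp(−0.52203) = 0.59331.
P = 520.3 × 0.59331 = 308.70 Pa.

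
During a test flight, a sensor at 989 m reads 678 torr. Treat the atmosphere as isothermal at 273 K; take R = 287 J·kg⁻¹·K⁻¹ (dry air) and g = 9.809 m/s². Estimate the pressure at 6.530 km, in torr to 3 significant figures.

Scale height: H = RT/g = 287 × 273 / 9.809 = 7987.7 m.
Between two levels, P₂ = P₁ exp(−Δz/H) with Δz = z₂ − z₁.
Δz = 6530.0 − 989.00 = 5541.0 m; Δz/H = 5541.0/7987.7 = 0.69369.
P₂ = 678 × exp(−0.69369) = 678 × 0.49973 = 338.82 torr.

P ≈ 339 torr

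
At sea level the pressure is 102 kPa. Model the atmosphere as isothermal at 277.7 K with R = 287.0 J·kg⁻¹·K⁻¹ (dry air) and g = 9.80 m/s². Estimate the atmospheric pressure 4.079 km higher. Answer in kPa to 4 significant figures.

Scale height: H = RT/g = 287.0 × 277.7 / 9.80 = 8132.6 m.
Barometric formula: P = P₀ exp(−z/H).
z/H = 4079.0/8132.6 = 0.50156; exp(−0.50156) = 0.60559.
P = 102 × 0.60559 = 61.770 kPa.

P ≈ 61.77 kPa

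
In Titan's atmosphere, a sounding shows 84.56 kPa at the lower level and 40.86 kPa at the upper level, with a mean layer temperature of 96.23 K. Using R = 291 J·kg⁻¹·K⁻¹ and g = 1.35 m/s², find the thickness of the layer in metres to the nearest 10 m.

Δz ≈ 15090 m

Hypsometric equation: Δz = (R T̄/g) ln(P₁/P₂).
R T̄/g = 291 × 96.23 / 1.35 = 20743 m.
ln(84.56/40.86) = ln(2.0695) = 0.72731.
Δz = 20743 × 0.72731 = 15087 m.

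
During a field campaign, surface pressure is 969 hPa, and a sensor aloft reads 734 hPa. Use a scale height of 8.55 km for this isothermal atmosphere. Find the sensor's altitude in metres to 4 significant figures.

Invert the barometric formula: z = H ln(P₀/P).
P₀/P = 969/734 = 1.3202; ln(1.3202) = 0.27778.
z = 8550.0 × 0.27778 = 2375.0 m.

z ≈ 2375 m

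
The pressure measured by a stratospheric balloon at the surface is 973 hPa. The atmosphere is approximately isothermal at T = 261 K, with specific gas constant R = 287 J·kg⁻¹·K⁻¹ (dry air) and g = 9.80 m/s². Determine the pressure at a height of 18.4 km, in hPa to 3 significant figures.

P ≈ 87.6 hPa

Scale height: H = RT/g = 287 × 261 / 9.80 = 7643.6 m.
Barometric formula: P = P₀ exp(−z/H).
z/H = 18400/7643.6 = 2.4072; exp(−2.4072) = 0.090067.
P = 973 × 0.090067 = 87.635 hPa.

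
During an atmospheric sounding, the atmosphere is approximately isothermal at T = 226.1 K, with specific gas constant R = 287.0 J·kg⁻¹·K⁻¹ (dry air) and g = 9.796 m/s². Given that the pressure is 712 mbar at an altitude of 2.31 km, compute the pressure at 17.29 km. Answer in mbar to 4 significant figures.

P ≈ 74.19 mbar

Scale height: H = RT/g = 287.0 × 226.1 / 9.796 = 6624.2 m.
Between two levels, P₂ = P₁ exp(−Δz/H) with Δz = z₂ − z₁.
Δz = 17290 − 2310.0 = 14980 m; Δz/H = 14980/6624.2 = 2.2614.
P₂ = 712 × exp(−2.2614) = 712 × 0.10420 = 74.190 mbar.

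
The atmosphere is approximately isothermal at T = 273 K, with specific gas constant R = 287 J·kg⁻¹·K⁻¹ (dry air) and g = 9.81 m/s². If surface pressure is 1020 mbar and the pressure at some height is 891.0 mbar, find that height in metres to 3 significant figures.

z ≈ 1080 m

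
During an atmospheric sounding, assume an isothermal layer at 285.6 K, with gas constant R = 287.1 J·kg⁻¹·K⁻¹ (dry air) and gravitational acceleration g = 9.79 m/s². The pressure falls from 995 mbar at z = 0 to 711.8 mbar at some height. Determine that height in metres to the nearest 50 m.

z ≈ 2800 m

Scale height: H = RT/g = 287.1 × 285.6 / 9.79 = 8375.5 m.
Invert the barometric formula: z = H ln(P₀/P).
P₀/P = 995/711.8 = 1.3979; ln(1.3979) = 0.33497.
z = 8375.5 × 0.33497 = 2805.5 m.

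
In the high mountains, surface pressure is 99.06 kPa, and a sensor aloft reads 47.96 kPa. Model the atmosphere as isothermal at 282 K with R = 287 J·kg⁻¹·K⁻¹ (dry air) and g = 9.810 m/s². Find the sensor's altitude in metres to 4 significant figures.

z ≈ 5984 m

Scale height: H = RT/g = 287 × 282 / 9.810 = 8250.2 m.
Invert the barometric formula: z = H ln(P₀/P).
P₀/P = 99.06/47.96 = 2.0655; ln(2.0655) = 0.72537.
z = 8250.2 × 0.72537 = 5984.4 m.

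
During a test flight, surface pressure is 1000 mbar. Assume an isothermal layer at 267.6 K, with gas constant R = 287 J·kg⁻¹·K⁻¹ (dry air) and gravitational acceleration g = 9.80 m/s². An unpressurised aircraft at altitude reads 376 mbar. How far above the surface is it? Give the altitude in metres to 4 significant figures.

Scale height: H = RT/g = 287 × 267.6 / 9.80 = 7836.9 m.
Invert the barometric formula: z = H ln(P₀/P).
P₀/P = 1000/376 = 2.6596; ln(2.6596) = 0.97818.
z = 7836.9 × 0.97818 = 7665.9 m.

z ≈ 7666 m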